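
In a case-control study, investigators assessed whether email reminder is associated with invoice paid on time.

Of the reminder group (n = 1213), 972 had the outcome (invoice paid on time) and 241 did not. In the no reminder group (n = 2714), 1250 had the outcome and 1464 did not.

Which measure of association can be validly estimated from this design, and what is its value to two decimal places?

4.72

From the description: a = 972, b = 241, c = 1250, d = 1464.
This is a case-control study: participants were sampled on outcome status, so risks in the source population cannot be estimated directly — relative risk is not valid here. The odds ratio is the appropriate measure.
OR = (a·d)/(b·c) = (972 × 1464) / (241 × 1250) = 1423008 / 301250 = 4.72368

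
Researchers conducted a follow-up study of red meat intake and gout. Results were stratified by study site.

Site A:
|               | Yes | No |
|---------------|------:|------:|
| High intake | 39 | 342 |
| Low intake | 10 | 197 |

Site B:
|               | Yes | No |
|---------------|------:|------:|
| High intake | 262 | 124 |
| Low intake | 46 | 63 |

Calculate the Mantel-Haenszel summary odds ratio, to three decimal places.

OR_MH = Σ(aᵢdᵢ/nᵢ) / Σ(bᵢcᵢ/nᵢ), where nᵢ is the stratum total.
Stratum 1 (Site A): n = 588; a·d/n = 39·197/588 = 13.0663; b·c/n = 342·10/588 = 5.8163
Stratum 2 (Site B): n = 495; a·d/n = 262·63/495 = 33.3455; b·c/n = 124·46/495 = 11.5232
OR_MH = (13.0663 + 33.3455) / (5.8163 + 11.5232) = 46.4118 / 17.3396 = 2.67664

2.677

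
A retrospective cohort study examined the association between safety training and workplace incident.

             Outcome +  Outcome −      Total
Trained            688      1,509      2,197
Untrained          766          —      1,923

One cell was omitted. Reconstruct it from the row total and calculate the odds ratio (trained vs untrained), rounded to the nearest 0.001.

The missing cell is in the unexposed row: 1923 − 766 = 1157.
So a = 688, b = 1509, c = 766, d = 1157.
OR = (a·d)/(b·c) = (688 × 1157) / (1509 × 766) = 796016 / 1155894 = 0.68866

0.689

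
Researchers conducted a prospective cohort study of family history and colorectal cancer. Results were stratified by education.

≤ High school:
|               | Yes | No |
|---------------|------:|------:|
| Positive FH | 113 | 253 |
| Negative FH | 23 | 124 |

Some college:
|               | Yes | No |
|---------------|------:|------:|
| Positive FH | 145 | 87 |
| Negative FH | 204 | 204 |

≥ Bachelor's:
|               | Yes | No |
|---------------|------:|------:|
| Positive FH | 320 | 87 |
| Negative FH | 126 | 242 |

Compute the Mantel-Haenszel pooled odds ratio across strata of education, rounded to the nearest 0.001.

OR_MH = Σ(aᵢdᵢ/nᵢ) / Σ(bᵢcᵢ/nᵢ), where nᵢ is the stratum total.
Stratum 1 (≤ High school): n = 513; a·d/n = 113·124/513 = 27.3138; b·c/n = 253·23/513 = 11.3431
Stratum 2 (Some college): n = 640; a·d/n = 145·204/640 = 46.2188; b·c/n = 87·204/640 = 27.7312
Stratum 3 (≥ Bachelor's): n = 775; a·d/n = 320·242/775 = 99.9226; b·c/n = 87·126/775 = 14.1445
OR_MH = (27.3138 + 46.2188 + 99.9226) / (11.3431 + 27.7312 + 14.1445) = 173.4552 / 53.2188 = 3.25928

3.259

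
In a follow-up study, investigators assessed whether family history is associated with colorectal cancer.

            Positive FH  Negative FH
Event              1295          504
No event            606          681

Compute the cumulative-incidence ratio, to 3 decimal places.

1.602

Reading the table with exposure as columns: a = 1295 (Positive FH, case), b = 606 (Positive FH, non-case), c = 504 (Negative FH, case), d = 681.
Risk in exposed = 1295/1901 = 0.68122; risk in unexposed = 504/1185 = 0.42532.
RR = 0.68122 / 0.42532 = 1.60168
The risk among the exposed is 1.60 times that among the unexposed.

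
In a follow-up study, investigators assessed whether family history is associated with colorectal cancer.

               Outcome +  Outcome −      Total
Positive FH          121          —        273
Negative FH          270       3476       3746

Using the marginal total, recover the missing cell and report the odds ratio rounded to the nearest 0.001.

The missing cell is in the exposed row: 273 − 121 = 152.
So a = 121, b = 152, c = 270, d = 3476.
OR = (a·d)/(b·c) = (121 × 3476) / (152 × 270) = 420596 / 41040 = 10.24844

10.248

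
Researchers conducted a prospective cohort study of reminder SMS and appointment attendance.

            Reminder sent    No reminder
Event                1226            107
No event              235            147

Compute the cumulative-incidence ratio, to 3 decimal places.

Reading the table with exposure as columns: a = 1226 (Reminder sent, case), b = 235 (Reminder sent, non-case), c = 107 (No reminder, case), d = 147.
Risk in exposed = 1226/1461 = 0.83915; risk in unexposed = 107/254 = 0.42126.
RR = 0.83915 / 0.42126 = 1.99200
The risk among the exposed is 1.99 times that among the unexposed.

1.992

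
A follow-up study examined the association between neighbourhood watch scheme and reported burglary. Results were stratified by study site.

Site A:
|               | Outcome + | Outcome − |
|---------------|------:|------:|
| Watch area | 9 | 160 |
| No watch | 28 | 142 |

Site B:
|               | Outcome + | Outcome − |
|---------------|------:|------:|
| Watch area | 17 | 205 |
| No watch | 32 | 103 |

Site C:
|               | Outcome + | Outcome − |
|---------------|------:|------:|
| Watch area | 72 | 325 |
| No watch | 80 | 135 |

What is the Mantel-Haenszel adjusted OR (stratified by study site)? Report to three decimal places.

0.332

OR_MH = Σ(aᵢdᵢ/nᵢ) / Σ(bᵢcᵢ/nᵢ), where nᵢ is the stratum total.
Stratum 1 (Site A): n = 339; a·d/n = 9·142/339 = 3.7699; b·c/n = 160·28/339 = 13.2153
Stratum 2 (Site B): n = 357; a·d/n = 17·103/357 = 4.9048; b·c/n = 205·32/357 = 18.3754
Stratum 3 (Site C): n = 612; a·d/n = 72·135/612 = 15.8824; b·c/n = 325·80/612 = 42.4837
OR_MH = (3.7699 + 4.9048 + 15.8824) / (13.2153 + 18.3754 + 42.4837) = 24.5570 / 74.0743 = 0.33152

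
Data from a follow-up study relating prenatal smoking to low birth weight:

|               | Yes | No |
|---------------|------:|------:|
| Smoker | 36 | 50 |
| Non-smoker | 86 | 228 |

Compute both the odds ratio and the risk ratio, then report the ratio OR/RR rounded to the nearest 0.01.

Cells: a = 36, b = 50, c = 86, d = 228.
OR = (36·228)/(50·86) = 8208/4300 = 1.90884
Risk in exposed = 36/86 = 0.41860; risk in unexposed = 86/314 = 0.27389; RR = 1.52839
OR/RR = 1.90884 / 1.52839 = 1.24892
The outcome is not rare, so the OR lies further from 1 than the RR.

1.25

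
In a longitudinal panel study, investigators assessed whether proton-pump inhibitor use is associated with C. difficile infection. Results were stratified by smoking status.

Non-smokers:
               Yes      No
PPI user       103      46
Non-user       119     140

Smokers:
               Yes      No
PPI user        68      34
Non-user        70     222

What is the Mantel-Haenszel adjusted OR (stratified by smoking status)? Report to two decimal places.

OR_MH = Σ(aᵢdᵢ/nᵢ) / Σ(bᵢcᵢ/nᵢ), where nᵢ is the stratum total.
Stratum 1 (Non-smokers): n = 408; a·d/n = 103·140/408 = 35.3431; b·c/n = 46·119/408 = 13.4167
Stratum 2 (Smokers): n = 394; a·d/n = 68·222/394 = 38.3147; b·c/n = 34·70/394 = 6.0406
OR_MH = (35.3431 + 38.3147) / (13.4167 + 6.0406) = 73.6579 / 19.4573 = 3.78562

3.79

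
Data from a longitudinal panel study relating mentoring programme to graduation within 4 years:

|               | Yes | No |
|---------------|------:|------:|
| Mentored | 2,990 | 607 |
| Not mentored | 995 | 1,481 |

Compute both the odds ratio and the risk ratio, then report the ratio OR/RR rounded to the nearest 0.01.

3.54

Cells: a = 2990, b = 607, c = 995, d = 1481.
OR = (2990·1481)/(607·995) = 4428190/603965 = 7.33187
Risk in exposed = 2990/3597 = 0.83125; risk in unexposed = 995/2476 = 0.40186; RR = 2.06851
OR/RR = 7.33187 / 2.06851 = 3.54451
The outcome is not rare, so the OR lies further from 1 than the RR.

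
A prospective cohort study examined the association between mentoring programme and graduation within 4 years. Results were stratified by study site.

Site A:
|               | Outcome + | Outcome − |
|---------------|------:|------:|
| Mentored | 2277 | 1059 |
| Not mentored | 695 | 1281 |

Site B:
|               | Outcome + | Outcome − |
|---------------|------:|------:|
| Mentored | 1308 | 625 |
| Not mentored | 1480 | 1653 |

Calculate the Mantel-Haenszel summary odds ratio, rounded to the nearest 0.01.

3.04

OR_MH = Σ(aᵢdᵢ/nᵢ) / Σ(bᵢcᵢ/nᵢ), where nᵢ is the stratum total.
Stratum 1 (Site A): n = 5312; a·d/n = 2277·1281/5312 = 549.1034; b·c/n = 1059·695/5312 = 138.5552
Stratum 2 (Site B): n = 5066; a·d/n = 1308·1653/5066 = 426.7912; b·c/n = 625·1480/5066 = 182.5898
OR_MH = (549.1034 + 426.7912) / (138.5552 + 182.5898) = 975.8945 / 321.1450 = 3.03880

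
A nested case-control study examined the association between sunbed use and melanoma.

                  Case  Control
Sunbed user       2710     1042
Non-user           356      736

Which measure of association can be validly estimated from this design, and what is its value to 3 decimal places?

Cells: a = 2710, b = 1042, c = 356, d = 736.
This is a nested case-control study: participants were sampled on outcome status, so risks in the source population cannot be estimated directly — relative risk is not valid here. The odds ratio is the appropriate measure.
OR = (a·d)/(b·c) = (2710 × 736) / (1042 × 356) = 1994560 / 370952 = 5.37687

5.377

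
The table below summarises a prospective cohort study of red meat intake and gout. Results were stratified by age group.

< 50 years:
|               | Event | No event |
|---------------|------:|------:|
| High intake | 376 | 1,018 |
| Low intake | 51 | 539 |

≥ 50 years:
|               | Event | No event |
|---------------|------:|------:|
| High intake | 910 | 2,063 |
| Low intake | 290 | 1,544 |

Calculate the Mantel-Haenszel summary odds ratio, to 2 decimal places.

2.62

OR_MH = Σ(aᵢdᵢ/nᵢ) / Σ(bᵢcᵢ/nᵢ), where nᵢ is the stratum total.
Stratum 1 (< 50 years): n = 1984; a·d/n = 376·539/1984 = 102.1492; b·c/n = 1018·51/1984 = 26.1683
Stratum 2 (≥ 50 years): n = 4807; a·d/n = 910·1544/4807 = 292.2904; b·c/n = 2063·290/4807 = 124.4581
OR_MH = (102.1492 + 292.2904) / (26.1683 + 124.4581) = 394.4396 / 150.6264 = 2.61866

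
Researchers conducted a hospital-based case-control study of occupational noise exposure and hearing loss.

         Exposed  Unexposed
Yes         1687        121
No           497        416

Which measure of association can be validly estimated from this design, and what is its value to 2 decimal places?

Reading the table with exposure as columns: a = 1687 (Exposed, case), b = 497 (Exposed, non-case), c = 121 (Unexposed, case), d = 416.
This is a hospital-based case-control study: participants were sampled on outcome status, so risks in the source population cannot be estimated directly — relative risk is not valid here. The odds ratio is the appropriate measure.
OR = (a·d)/(b·c) = (1687 × 416) / (497 × 121) = 701792 / 60137 = 11.66989

11.67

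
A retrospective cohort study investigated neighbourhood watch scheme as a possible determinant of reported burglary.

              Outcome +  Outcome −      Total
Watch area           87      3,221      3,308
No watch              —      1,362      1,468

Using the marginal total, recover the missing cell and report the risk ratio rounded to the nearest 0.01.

0.36

The missing cell is in the unexposed row: 1468 − 1362 = 106.
So a = 87, b = 3221, c = 106, d = 1362.
RR = [a/(a+b)] / [c/(c+d)] = (87/3308) / (106/1468) = 0.02630/0.07221 = 0.36423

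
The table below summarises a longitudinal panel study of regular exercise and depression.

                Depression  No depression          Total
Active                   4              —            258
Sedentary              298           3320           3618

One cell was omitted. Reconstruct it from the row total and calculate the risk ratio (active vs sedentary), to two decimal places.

0.19

The missing cell is in the exposed row: 258 − 4 = 254.
So a = 4, b = 254, c = 298, d = 3320.
RR = [a/(a+b)] / [c/(c+d)] = (4/258) / (298/3618) = 0.01550/0.08237 = 0.18823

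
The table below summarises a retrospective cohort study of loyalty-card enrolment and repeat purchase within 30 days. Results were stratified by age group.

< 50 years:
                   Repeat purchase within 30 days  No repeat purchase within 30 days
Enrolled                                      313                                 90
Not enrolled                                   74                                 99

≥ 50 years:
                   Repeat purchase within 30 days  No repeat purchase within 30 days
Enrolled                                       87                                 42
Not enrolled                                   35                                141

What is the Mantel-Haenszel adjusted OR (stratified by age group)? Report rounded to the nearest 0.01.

OR_MH = Σ(aᵢdᵢ/nᵢ) / Σ(bᵢcᵢ/nᵢ), where nᵢ is the stratum total.
Stratum 1 (< 50 years): n = 576; a·d/n = 313·99/576 = 53.7969; b·c/n = 90·74/576 = 11.5625
Stratum 2 (≥ 50 years): n = 305; a·d/n = 87·141/305 = 40.2197; b·c/n = 42·35/305 = 4.8197
OR_MH = (53.7969 + 40.2197) / (11.5625 + 4.8197) = 94.0165 / 16.3822 = 5.73895

5.74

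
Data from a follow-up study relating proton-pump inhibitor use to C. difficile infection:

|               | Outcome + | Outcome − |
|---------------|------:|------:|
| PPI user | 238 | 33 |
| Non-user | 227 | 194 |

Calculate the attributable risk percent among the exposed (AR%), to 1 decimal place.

38.6

Cells: a = 238, b = 33, c = 227, d = 194.
Risk in exposed = 238/271 = 0.87823; risk in unexposed = 227/421 = 0.53919.
RR = 0.87823/0.53919 = 1.62879
AR% = (RR − 1)/RR × 100 = (1.62879 − 1)/1.62879 × 100 = 38.6046%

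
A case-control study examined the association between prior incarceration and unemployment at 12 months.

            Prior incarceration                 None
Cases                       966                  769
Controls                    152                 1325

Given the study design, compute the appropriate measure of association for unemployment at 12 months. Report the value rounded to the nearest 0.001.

10.950

Reading the table with exposure as columns: a = 966 (Prior incarceration, case), b = 152 (Prior incarceration, non-case), c = 769 (None, case), d = 1325.
This is a case-control study: participants were sampled on outcome status, so risks in the source population cannot be estimated directly — relative risk is not valid here. The odds ratio is the appropriate measure.
OR = (a·d)/(b·c) = (966 × 1325) / (152 × 769) = 1279950 / 116888 = 10.95023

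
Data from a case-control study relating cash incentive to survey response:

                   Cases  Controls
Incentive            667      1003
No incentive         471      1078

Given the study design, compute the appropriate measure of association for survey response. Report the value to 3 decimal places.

Cells: a = 667, b = 1003, c = 471, d = 1078.
This is a case-control study: participants were sampled on outcome status, so risks in the source population cannot be estimated directly — relative risk is not valid here. The odds ratio is the appropriate measure.
OR = (a·d)/(b·c) = (667 × 1078) / (1003 × 471) = 719026 / 472413 = 1.52203

1.522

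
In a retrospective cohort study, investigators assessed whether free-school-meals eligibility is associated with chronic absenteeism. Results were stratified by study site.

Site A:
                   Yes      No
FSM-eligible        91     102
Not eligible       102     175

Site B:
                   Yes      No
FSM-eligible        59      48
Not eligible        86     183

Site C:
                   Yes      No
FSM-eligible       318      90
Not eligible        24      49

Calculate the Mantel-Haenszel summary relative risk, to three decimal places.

1.662

RR_MH = Σ(aᵢ·n₀ᵢ/nᵢ) / Σ(cᵢ·n₁ᵢ/nᵢ), with n₁ᵢ = aᵢ+bᵢ (exposed), n₀ᵢ = cᵢ+dᵢ (unexposed), nᵢ = n₁ᵢ+n₀ᵢ.
Stratum 1 (Site A): n₁ = 193, n₀ = 277, n = 470; a·n₀/n = 91·277/470 = 53.6319; c·n₁/n = 102·193/470 = 41.8851
Stratum 2 (Site B): n₁ = 107, n₀ = 269, n = 376; a·n₀/n = 59·269/376 = 42.2101; c·n₁/n = 86·107/376 = 24.4734
Stratum 3 (Site C): n₁ = 408, n₀ = 73, n = 481; a·n₀/n = 318·73/481 = 48.2620; c·n₁/n = 24·408/481 = 20.3576
RR_MH = (53.6319 + 42.2101 + 48.2620) / (41.8851 + 24.4734 + 20.3576) = 144.1040 / 86.7161 = 1.66179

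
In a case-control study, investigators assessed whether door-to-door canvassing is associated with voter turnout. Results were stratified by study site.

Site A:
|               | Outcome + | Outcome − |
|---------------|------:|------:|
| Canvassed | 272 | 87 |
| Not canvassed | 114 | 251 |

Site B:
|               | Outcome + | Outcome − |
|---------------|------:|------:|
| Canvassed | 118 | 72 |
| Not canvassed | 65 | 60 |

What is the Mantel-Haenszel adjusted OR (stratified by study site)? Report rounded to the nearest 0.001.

OR_MH = Σ(aᵢdᵢ/nᵢ) / Σ(bᵢcᵢ/nᵢ), where nᵢ is the stratum total.
Stratum 1 (Site A): n = 724; a·d/n = 272·251/724 = 94.2983; b·c/n = 87·114/724 = 13.6989
Stratum 2 (Site B): n = 315; a·d/n = 118·60/315 = 22.4762; b·c/n = 72·65/315 = 14.8571
OR_MH = (94.2983 + 22.4762) / (13.6989 + 14.8571) = 116.7745 / 28.5560 = 4.08931

4.089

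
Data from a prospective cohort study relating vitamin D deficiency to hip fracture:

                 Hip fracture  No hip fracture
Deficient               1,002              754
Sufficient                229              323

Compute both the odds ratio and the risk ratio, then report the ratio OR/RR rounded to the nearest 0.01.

1.36

Cells: a = 1002, b = 754, c = 229, d = 323.
OR = (1002·323)/(754·229) = 323646/172666 = 1.87440
Risk in exposed = 1002/1756 = 0.57062; risk in unexposed = 229/552 = 0.41486; RR = 1.37546
OR/RR = 1.87440 / 1.37546 = 1.36275
The outcome is not rare, so the OR lies further from 1 than the RR.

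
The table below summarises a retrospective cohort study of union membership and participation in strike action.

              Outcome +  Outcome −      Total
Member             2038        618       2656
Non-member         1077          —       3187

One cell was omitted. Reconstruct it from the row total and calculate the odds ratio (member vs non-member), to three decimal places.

6.461

The missing cell is in the unexposed row: 3187 − 1077 = 2110.
So a = 2038, b = 618, c = 1077, d = 2110.
OR = (a·d)/(b·c) = (2038 × 2110) / (618 × 1077) = 4300180 / 665586 = 6.46074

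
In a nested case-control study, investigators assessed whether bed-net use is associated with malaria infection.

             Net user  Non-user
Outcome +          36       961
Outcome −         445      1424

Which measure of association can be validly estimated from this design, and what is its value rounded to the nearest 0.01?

0.12

Reading the table with exposure as columns: a = 36 (Net user, case), b = 445 (Net user, non-case), c = 961 (Non-user, case), d = 1424.
This is a nested case-control study: participants were sampled on outcome status, so risks in the source population cannot be estimated directly — relative risk is not valid here. The odds ratio is the appropriate measure.
OR = (a·d)/(b·c) = (36 × 1424) / (445 × 961) = 51264 / 427645 = 0.11988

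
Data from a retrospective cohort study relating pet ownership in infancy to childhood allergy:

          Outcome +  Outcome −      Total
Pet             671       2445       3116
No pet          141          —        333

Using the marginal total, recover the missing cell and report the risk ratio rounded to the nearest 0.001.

The missing cell is in the unexposed row: 333 − 141 = 192.
So a = 671, b = 2445, c = 141, d = 192.
RR = [a/(a+b)] / [c/(c+d)] = (671/3116) / (141/333) = 0.21534/0.42342 = 0.50857

0.509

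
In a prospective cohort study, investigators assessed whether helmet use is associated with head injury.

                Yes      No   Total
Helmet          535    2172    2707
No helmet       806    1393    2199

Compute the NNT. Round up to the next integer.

6

Risk in treated group = 535/2707 = 0.19764; risk in control = 806/2199 = 0.36653.
Absolute risk reduction = 0.36653 − 0.19764 = 0.16889
NNT = 1 / ARR = 1 / 0.16889 = 5.921 → round up → 6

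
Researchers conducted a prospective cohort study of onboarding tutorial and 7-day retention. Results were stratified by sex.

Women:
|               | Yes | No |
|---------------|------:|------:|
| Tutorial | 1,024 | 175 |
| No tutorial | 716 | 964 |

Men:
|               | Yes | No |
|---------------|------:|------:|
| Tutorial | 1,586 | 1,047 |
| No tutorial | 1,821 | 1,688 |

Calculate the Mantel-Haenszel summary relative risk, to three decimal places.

RR_MH = Σ(aᵢ·n₀ᵢ/nᵢ) / Σ(cᵢ·n₁ᵢ/nᵢ), with n₁ᵢ = aᵢ+bᵢ (exposed), n₀ᵢ = cᵢ+dᵢ (unexposed), nᵢ = n₁ᵢ+n₀ᵢ.
Stratum 1 (Women): n₁ = 1199, n₀ = 1680, n = 2879; a·n₀/n = 1024·1680/2879 = 597.5408; c·n₁/n = 716·1199/2879 = 298.1883
Stratum 2 (Men): n₁ = 2633, n₀ = 3509, n = 6142; a·n₀/n = 1586·3509/6142 = 906.1013; c·n₁/n = 1821·2633/6142 = 780.6403
RR_MH = (597.5408 + 906.1013) / (298.1883 + 780.6403) = 1503.6421 / 1078.8286 = 1.39377

1.394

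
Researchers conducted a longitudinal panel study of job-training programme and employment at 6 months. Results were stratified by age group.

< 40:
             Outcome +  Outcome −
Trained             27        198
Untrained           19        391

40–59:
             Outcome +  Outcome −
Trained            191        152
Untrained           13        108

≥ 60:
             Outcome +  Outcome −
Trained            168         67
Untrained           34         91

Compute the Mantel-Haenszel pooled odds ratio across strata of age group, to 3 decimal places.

6.272

OR_MH = Σ(aᵢdᵢ/nᵢ) / Σ(bᵢcᵢ/nᵢ), where nᵢ is the stratum total.
Stratum 1 (< 40): n = 635; a·d/n = 27·391/635 = 16.6252; b·c/n = 198·19/635 = 5.9244
Stratum 2 (40–59): n = 464; a·d/n = 191·108/464 = 44.4569; b·c/n = 152·13/464 = 4.2586
Stratum 3 (≥ 60): n = 360; a·d/n = 168·91/360 = 42.4667; b·c/n = 67·34/360 = 6.3278
OR_MH = (16.6252 + 44.4569 + 42.4667) / (5.9244 + 4.2586 + 6.3278) = 103.5488 / 16.5108 = 6.27157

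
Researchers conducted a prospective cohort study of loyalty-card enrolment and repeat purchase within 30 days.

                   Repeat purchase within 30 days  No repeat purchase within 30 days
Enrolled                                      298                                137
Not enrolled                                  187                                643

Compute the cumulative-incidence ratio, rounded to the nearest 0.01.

Cells: a = 298, b = 137, c = 187, d = 643.
Risk in exposed = 298/435 = 0.68506; risk in unexposed = 187/830 = 0.22530.
RR = 0.68506 / 0.22530 = 3.04063
The risk among the exposed is 3.04 times that among the unexposed.

3.04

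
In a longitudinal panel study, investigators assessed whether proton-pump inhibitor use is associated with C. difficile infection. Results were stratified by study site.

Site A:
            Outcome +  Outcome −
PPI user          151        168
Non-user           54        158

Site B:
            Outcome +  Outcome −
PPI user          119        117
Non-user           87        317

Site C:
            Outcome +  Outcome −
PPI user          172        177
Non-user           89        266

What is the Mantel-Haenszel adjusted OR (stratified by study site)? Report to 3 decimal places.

OR_MH = Σ(aᵢdᵢ/nᵢ) / Σ(bᵢcᵢ/nᵢ), where nᵢ is the stratum total.
Stratum 1 (Site A): n = 531; a·d/n = 151·158/531 = 44.9303; b·c/n = 168·54/531 = 17.0847
Stratum 2 (Site B): n = 640; a·d/n = 119·317/640 = 58.9422; b·c/n = 117·87/640 = 15.9047
Stratum 3 (Site C): n = 704; a·d/n = 172·266/704 = 64.9886; b·c/n = 177·89/704 = 22.3764
OR_MH = (44.9303 + 58.9422 + 64.9886) / (17.0847 + 15.9047 + 22.3764) = 168.8611 / 55.3659 = 3.04991

3.050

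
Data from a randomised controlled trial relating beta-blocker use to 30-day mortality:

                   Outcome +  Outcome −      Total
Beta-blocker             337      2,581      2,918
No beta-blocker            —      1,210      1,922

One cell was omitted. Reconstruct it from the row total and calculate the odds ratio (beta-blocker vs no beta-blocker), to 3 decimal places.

0.222

The missing cell is in the unexposed row: 1922 − 1210 = 712.
So a = 337, b = 2581, c = 712, d = 1210.
OR = (a·d)/(b·c) = (337 × 1210) / (2581 × 712) = 407770 / 1837672 = 0.22189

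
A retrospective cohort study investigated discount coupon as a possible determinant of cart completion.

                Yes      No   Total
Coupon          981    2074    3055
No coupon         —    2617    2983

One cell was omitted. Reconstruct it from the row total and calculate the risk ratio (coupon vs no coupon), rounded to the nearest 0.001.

The missing cell is in the unexposed row: 2983 − 2617 = 366.
So a = 981, b = 2074, c = 366, d = 2617.
RR = [a/(a+b)] / [c/(c+d)] = (981/3055) / (366/2983) = 0.32111/0.12270 = 2.61716

2.617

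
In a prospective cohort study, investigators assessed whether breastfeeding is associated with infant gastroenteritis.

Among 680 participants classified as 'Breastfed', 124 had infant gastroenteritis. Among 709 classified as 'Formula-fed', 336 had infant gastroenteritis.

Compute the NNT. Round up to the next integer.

4

Risk in treated group = 124/680 = 0.18235; risk in control = 336/709 = 0.47391.
Absolute risk reduction = 0.47391 − 0.18235 = 0.29155
NNT = 1 / ARR = 1 / 0.29155 = 3.430 → round up → 4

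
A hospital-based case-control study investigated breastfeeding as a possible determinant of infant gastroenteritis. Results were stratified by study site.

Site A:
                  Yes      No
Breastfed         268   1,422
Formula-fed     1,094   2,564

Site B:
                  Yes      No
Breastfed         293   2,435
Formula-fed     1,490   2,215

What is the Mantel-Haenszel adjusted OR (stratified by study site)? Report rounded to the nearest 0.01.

0.27

OR_MH = Σ(aᵢdᵢ/nᵢ) / Σ(bᵢcᵢ/nᵢ), where nᵢ is the stratum total.
Stratum 1 (Site A): n = 5348; a·d/n = 268·2564/5348 = 128.4877; b·c/n = 1422·1094/5348 = 290.8878
Stratum 2 (Site B): n = 6433; a·d/n = 293·2215/6433 = 100.8853; b·c/n = 2435·1490/6433 = 563.9904
OR_MH = (128.4877 + 100.8853) / (290.8878 + 563.9904) = 229.3729 / 854.8782 = 0.26831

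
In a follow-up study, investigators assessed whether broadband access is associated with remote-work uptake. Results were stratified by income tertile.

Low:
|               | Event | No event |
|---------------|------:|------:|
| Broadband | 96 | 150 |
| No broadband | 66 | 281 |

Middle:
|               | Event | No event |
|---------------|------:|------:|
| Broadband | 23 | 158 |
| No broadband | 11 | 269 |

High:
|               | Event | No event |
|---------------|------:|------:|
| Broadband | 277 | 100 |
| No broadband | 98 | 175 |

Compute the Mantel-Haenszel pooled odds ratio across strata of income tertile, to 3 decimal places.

OR_MH = Σ(aᵢdᵢ/nᵢ) / Σ(bᵢcᵢ/nᵢ), where nᵢ is the stratum total.
Stratum 1 (Low): n = 593; a·d/n = 96·281/593 = 45.4907; b·c/n = 150·66/593 = 16.6948
Stratum 2 (Middle): n = 461; a·d/n = 23·269/461 = 13.4208; b·c/n = 158·11/461 = 3.7701
Stratum 3 (High): n = 650; a·d/n = 277·175/650 = 74.5769; b·c/n = 100·98/650 = 15.0769
OR_MH = (45.4907 + 13.4208 + 74.5769) / (16.6948 + 3.7701 + 15.0769) = 133.4885 / 35.5418 = 3.75582

3.756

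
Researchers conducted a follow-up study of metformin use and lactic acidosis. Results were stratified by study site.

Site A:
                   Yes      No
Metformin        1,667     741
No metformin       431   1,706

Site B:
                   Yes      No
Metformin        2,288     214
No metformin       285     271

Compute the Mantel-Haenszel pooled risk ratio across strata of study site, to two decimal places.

2.60

RR_MH = Σ(aᵢ·n₀ᵢ/nᵢ) / Σ(cᵢ·n₁ᵢ/nᵢ), with n₁ᵢ = aᵢ+bᵢ (exposed), n₀ᵢ = cᵢ+dᵢ (unexposed), nᵢ = n₁ᵢ+n₀ᵢ.
Stratum 1 (Site A): n₁ = 2408, n₀ = 2137, n = 4545; a·n₀/n = 1667·2137/4545 = 783.8018; c·n₁/n = 431·2408/4545 = 228.3494
Stratum 2 (Site B): n₁ = 2502, n₀ = 556, n = 3058; a·n₀/n = 2288·556/3058 = 416.0000; c·n₁/n = 285·2502/3058 = 233.1818
RR_MH = (783.8018 + 416.0000) / (228.3494 + 233.1818) = 1199.8018 / 461.5312 = 2.59961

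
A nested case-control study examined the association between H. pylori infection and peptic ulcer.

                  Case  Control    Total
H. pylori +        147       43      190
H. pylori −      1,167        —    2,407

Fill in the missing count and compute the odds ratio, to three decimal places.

The missing cell is in the unexposed row: 2407 − 1167 = 1240.
So a = 147, b = 43, c = 1167, d = 1240.
OR = (a·d)/(b·c) = (147 × 1240) / (43 × 1167) = 182280 / 50181 = 3.63245

3.632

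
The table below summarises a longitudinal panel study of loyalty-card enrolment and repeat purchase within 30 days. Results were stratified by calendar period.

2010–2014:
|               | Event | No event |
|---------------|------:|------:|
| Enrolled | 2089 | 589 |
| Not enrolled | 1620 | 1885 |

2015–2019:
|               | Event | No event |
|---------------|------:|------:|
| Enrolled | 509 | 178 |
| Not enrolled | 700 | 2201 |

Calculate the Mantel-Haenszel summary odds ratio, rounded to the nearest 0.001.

5.020

OR_MH = Σ(aᵢdᵢ/nᵢ) / Σ(bᵢcᵢ/nᵢ), where nᵢ is the stratum total.
Stratum 1 (2010–2014): n = 6183; a·d/n = 2089·1885/6183 = 636.8696; b·c/n = 589·1620/6183 = 154.3231
Stratum 2 (2015–2019): n = 3588; a·d/n = 509·2201/3588 = 312.2377; b·c/n = 178·700/3588 = 34.7269
OR_MH = (636.8696 + 312.2377) / (154.3231 + 34.7269) = 949.1074 / 189.0500 = 5.02040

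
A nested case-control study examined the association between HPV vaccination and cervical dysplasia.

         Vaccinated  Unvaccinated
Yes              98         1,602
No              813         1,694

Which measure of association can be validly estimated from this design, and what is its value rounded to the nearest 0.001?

0.127

Reading the table with exposure as columns: a = 98 (Vaccinated, case), b = 813 (Vaccinated, non-case), c = 1602 (Unvaccinated, case), d = 1694.
This is a nested case-control study: participants were sampled on outcome status, so risks in the source population cannot be estimated directly — relative risk is not valid here. The odds ratio is the appropriate measure.
OR = (a·d)/(b·c) = (98 × 1694) / (813 × 1602) = 166012 / 1302426 = 0.12746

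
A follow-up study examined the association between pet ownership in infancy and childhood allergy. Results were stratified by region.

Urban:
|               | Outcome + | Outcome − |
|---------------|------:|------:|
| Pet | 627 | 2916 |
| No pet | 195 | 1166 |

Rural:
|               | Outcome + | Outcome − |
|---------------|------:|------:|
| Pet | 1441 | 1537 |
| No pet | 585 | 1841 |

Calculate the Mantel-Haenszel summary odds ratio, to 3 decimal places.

2.267

OR_MH = Σ(aᵢdᵢ/nᵢ) / Σ(bᵢcᵢ/nᵢ), where nᵢ is the stratum total.
Stratum 1 (Urban): n = 4904; a·d/n = 627·1166/4904 = 149.0787; b·c/n = 2916·195/4904 = 115.9502
Stratum 2 (Rural): n = 5404; a·d/n = 1441·1841/5404 = 490.9106; b·c/n = 1537·585/5404 = 166.3851
OR_MH = (149.0787 + 490.9106) / (115.9502 + 166.3851) = 639.9893 / 282.3353 = 2.26677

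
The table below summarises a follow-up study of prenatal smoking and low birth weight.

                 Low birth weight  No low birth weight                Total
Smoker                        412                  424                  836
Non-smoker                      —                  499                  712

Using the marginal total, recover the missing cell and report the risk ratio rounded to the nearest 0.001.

1.647

The missing cell is in the unexposed row: 712 − 499 = 213.
So a = 412, b = 424, c = 213, d = 499.
RR = [a/(a+b)] / [c/(c+d)] = (412/836) / (213/712) = 0.49282/0.29916 = 1.64737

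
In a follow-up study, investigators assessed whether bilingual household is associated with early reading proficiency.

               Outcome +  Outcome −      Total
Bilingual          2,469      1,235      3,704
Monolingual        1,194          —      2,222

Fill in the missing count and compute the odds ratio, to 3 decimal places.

1.721

The missing cell is in the unexposed row: 2222 − 1194 = 1028.
So a = 2469, b = 1235, c = 1194, d = 1028.
OR = (a·d)/(b·c) = (2469 × 1028) / (1235 × 1194) = 2538132 / 1474590 = 1.72125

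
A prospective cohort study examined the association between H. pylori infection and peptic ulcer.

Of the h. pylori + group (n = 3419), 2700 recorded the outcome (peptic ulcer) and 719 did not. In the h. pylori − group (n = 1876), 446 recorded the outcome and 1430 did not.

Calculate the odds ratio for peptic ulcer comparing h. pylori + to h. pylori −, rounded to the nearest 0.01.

12.04

From the description: a = 2700, b = 719, c = 446, d = 1430.
OR = (a·d)/(b·c) = (2700 × 1430) / (719 × 446) = 3861000 / 320674 = 12.04027
The odds of peptic ulcer are about 12.04 times as high in the h. pylori + group.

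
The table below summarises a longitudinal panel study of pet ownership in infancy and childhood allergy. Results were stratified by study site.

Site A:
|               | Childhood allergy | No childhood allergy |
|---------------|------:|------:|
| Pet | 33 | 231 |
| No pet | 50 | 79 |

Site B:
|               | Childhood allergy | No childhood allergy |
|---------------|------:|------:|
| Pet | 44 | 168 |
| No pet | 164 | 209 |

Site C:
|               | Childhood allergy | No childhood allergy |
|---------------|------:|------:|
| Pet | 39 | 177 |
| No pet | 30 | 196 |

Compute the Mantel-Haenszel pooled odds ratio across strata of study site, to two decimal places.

0.45

OR_MH = Σ(aᵢdᵢ/nᵢ) / Σ(bᵢcᵢ/nᵢ), where nᵢ is the stratum total.
Stratum 1 (Site A): n = 393; a·d/n = 33·79/393 = 6.6336; b·c/n = 231·50/393 = 29.3893
Stratum 2 (Site B): n = 585; a·d/n = 44·209/585 = 15.7197; b·c/n = 168·164/585 = 47.0974
Stratum 3 (Site C): n = 442; a·d/n = 39·196/442 = 17.2941; b·c/n = 177·30/442 = 12.0136
OR_MH = (6.6336 + 15.7197 + 17.2941) / (29.3893 + 47.0974 + 12.0136) = 39.6474 / 88.5003 = 0.44799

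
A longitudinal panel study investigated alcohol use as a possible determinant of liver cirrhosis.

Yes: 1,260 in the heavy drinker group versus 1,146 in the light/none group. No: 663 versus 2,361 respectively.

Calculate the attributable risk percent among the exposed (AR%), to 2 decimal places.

From the description: a = 1260, b = 663, c = 1146, d = 2361.
Risk in exposed = 1260/1923 = 0.65523; risk in unexposed = 1146/3507 = 0.32678.
RR = 0.65523/0.32678 = 2.00513
AR% = (RR − 1)/RR × 100 = (2.00513 − 1)/2.00513 × 100 = 50.1279%

50.13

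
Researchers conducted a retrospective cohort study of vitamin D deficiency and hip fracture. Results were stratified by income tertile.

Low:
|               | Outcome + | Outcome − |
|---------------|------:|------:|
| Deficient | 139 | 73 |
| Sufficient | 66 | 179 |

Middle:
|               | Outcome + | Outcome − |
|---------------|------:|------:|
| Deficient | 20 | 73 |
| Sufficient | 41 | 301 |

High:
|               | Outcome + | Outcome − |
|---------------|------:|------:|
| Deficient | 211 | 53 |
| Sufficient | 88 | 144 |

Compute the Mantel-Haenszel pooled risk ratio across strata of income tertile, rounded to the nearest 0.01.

2.19

RR_MH = Σ(aᵢ·n₀ᵢ/nᵢ) / Σ(cᵢ·n₁ᵢ/nᵢ), with n₁ᵢ = aᵢ+bᵢ (exposed), n₀ᵢ = cᵢ+dᵢ (unexposed), nᵢ = n₁ᵢ+n₀ᵢ.
Stratum 1 (Low): n₁ = 212, n₀ = 245, n = 457; a·n₀/n = 139·245/457 = 74.5186; c·n₁/n = 66·212/457 = 30.6171
Stratum 2 (Middle): n₁ = 93, n₀ = 342, n = 435; a·n₀/n = 20·342/435 = 15.7241; c·n₁/n = 41·93/435 = 8.7655
Stratum 3 (High): n₁ = 264, n₀ = 232, n = 496; a·n₀/n = 211·232/496 = 98.6935; c·n₁/n = 88·264/496 = 46.8387
RR_MH = (74.5186 + 15.7241 + 98.6935) / (30.6171 + 8.7655 + 46.8387) = 188.9363 / 86.2213 = 2.19129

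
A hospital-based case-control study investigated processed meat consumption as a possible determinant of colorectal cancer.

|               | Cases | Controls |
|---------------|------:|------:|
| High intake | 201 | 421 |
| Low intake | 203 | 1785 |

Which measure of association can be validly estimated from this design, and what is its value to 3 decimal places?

4.198

Cells: a = 201, b = 421, c = 203, d = 1785.
This is a hospital-based case-control study: participants were sampled on outcome status, so risks in the source population cannot be estimated directly — relative risk is not valid here. The odds ratio is the appropriate measure.
OR = (a·d)/(b·c) = (201 × 1785) / (421 × 203) = 358785 / 85463 = 4.19813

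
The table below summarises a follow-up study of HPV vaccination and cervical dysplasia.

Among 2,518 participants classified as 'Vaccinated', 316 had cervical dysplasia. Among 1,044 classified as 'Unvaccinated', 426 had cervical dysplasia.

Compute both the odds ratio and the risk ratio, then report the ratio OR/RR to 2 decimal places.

0.68

From the description: a = 316, b = 2202, c = 426, d = 618.
OR = (316·618)/(2202·426) = 195288/938052 = 0.20818
Risk in exposed = 316/2518 = 0.12550; risk in unexposed = 426/1044 = 0.40805; RR = 0.30755
OR/RR = 0.20818 / 0.30755 = 0.67690
The outcome is not rare, so the OR lies further from 1 than the RR.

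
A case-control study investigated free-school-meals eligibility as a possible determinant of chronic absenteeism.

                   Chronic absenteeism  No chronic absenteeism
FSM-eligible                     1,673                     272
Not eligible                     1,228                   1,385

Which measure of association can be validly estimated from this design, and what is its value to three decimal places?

6.937

Cells: a = 1673, b = 272, c = 1228, d = 1385.
This is a case-control study: participants were sampled on outcome status, so risks in the source population cannot be estimated directly — relative risk is not valid here. The odds ratio is the appropriate measure.
OR = (a·d)/(b·c) = (1673 × 1385) / (272 × 1228) = 2317105 / 334016 = 6.93711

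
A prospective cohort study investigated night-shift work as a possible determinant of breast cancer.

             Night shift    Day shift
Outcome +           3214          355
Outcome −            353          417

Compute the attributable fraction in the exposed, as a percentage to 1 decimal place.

49.0

Reading the table with exposure as columns: a = 3214 (Night shift, case), b = 353 (Night shift, non-case), c = 355 (Day shift, case), d = 417.
Risk in exposed = 3214/3567 = 0.90104; risk in unexposed = 355/772 = 0.45984.
RR = 0.90104/0.45984 = 1.95944
AR% = (RR − 1)/RR × 100 = (1.95944 − 1)/1.95944 × 100 = 48.9650%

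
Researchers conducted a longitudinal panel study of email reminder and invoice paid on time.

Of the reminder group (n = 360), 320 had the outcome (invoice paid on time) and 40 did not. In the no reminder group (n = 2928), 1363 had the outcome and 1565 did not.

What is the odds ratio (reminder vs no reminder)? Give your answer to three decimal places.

From the description: a = 320, b = 40, c = 1363, d = 1565.
OR = (a·d)/(b·c) = (320 × 1565) / (40 × 1363) = 500800 / 54520 = 9.18562
The odds of invoice paid on time are about 9.19 times as high in the reminder group.

9.186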